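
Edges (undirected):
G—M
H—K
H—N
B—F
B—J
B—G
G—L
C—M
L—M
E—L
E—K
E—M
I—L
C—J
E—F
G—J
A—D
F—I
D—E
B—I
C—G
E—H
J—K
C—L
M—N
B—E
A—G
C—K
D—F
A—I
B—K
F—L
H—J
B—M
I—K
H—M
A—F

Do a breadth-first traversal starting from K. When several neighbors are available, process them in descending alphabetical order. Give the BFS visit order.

Visit K; enqueue J, I, H, E, C, B → queue [J, I, H, E, C, B]
Visit J; enqueue G → queue [I, H, E, C, B, G]
Visit I; enqueue L, F, A → queue [H, E, C, B, G, L, F, A]
Visit H; enqueue N, M → queue [E, C, B, G, L, F, A, N, M]
Visit E; enqueue D → queue [C, B, G, L, F, A, N, M, D]
Visit C → queue [B, G, L, F, A, N, M, D]
Visit B → queue [G, L, F, A, N, M, D]
Visit G → queue [L, F, A, N, M, D]
Visit L → queue [F, A, N, M, D]
Visit F → queue [A, N, M, D]
Visit A → queue [N, M, D]
Visit N → queue [M, D]
Visit M → queue [D]
Visit D → queue []

K -> J -> I -> H -> E -> C -> B -> G -> L -> F -> A -> N -> M -> D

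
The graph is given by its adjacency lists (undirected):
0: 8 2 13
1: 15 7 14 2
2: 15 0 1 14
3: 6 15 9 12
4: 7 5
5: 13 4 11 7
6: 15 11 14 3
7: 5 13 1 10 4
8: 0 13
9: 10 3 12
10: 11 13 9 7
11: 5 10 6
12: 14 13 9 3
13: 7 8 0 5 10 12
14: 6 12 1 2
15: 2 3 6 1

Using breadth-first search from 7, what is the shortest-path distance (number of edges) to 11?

2

Level 0: 7
Level 1: 1, 4, 5, 10, 13
Level 2: 0, 2, 8, 9, 11, 12, 14, 15
Level 3: 3, 6
11 first appears at level 2.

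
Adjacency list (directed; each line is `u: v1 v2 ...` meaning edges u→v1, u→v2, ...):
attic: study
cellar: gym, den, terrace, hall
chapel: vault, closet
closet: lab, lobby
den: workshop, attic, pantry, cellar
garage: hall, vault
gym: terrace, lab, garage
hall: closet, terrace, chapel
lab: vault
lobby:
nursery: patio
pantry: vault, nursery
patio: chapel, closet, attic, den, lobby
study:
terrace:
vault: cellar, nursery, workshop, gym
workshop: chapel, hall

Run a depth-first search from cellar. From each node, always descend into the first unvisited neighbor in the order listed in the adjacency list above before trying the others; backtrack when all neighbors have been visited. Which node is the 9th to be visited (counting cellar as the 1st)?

Visit cellar
cellar → gym
gym → terrace
gym → lab
lab → vault
vault → nursery
nursery → patio
patio → chapel
chapel → closet
closet → lobby
patio → attic
attic → study
patio → den
den → workshop
workshop → hall
den → pantry
gym → garage

Visit order: cellar, gym, terrace, lab, vault, nursery, patio, chapel, closet, lobby, attic, study, den, workshop, hall, pantry, garage

closet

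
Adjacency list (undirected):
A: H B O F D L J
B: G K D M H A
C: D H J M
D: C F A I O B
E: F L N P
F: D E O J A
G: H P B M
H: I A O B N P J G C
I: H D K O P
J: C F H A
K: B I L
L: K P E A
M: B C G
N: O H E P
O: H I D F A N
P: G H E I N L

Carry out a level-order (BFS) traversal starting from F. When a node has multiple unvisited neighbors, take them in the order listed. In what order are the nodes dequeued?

F → D → E → O → J → A → C → I → B → L → N → P → H → M → K → G

Visit F; enqueue D, E, O, J, A → queue [D, E, O, J, A]
Visit D; enqueue C, I, B → queue [E, O, J, A, C, I, B]
Visit E; enqueue L, N, P → queue [O, J, A, C, I, B, L, N, P]
Visit O; enqueue H → queue [J, A, C, I, B, L, N, P, H]
Visit J → queue [A, C, I, B, L, N, P, H]
Visit A → queue [C, I, B, L, N, P, H]
Visit C; enqueue M → queue [I, B, L, N, P, H, M]
Visit I; enqueue K → queue [B, L, N, P, H, M, K]
Visit B; enqueue G → queue [L, N, P, H, M, K, G]
Visit L → queue [N, P, H, M, K, G]
Visit N → queue [P, H, M, K, G]
Visit P → queue [H, M, K, G]
Visit H → queue [M, K, G]
Visit M → queue [K, G]
Visit K → queue [G]
Visit G → queue []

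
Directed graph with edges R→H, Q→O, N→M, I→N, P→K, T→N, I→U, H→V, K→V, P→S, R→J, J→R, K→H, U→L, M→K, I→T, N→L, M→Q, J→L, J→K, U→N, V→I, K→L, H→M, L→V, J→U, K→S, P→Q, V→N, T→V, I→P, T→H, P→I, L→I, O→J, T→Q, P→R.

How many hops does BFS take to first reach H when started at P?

2

Level 0: P
Level 1: I, K, Q, R, S
Level 2: H, J, L, N, O, T, U, V
Level 3: M
H first appears at level 2.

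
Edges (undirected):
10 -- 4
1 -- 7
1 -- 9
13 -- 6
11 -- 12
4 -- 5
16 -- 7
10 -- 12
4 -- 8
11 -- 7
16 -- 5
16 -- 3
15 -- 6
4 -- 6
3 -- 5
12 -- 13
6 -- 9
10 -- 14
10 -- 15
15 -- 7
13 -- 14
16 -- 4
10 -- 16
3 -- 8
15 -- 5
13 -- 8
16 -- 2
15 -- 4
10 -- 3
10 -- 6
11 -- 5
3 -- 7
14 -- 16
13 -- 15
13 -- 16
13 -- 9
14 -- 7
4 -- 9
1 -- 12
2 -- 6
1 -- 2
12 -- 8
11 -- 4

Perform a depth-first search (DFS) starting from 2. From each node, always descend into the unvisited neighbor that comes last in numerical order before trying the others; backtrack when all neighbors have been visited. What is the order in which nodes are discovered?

2, 16, 14, 13, 15, 10, 12, 11, 7, 3, 8, 4, 9, 6, 1, 5

Visit 2
2 → 16
16 → 14
14 → 13
13 → 15
15 → 10
10 → 12
12 → 11
11 → 7
7 → 3
3 → 8
8 → 4
4 → 9
9 → 6
9 → 1
4 → 5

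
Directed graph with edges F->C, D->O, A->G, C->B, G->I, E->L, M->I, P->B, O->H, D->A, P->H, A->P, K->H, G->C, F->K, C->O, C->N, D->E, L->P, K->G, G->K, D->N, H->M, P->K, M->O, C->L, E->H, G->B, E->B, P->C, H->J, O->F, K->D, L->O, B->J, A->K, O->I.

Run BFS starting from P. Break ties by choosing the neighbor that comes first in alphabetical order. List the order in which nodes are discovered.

P, B, C, H, K, J, L, N, O, M, D, G, F, I, A, E

Visit P; enqueue B, C, H, K → queue [B, C, H, K]
Visit B; enqueue J → queue [C, H, K, J]
Visit C; enqueue L, N, O → queue [H, K, J, L, N, O]
Visit H; enqueue M → queue [K, J, L, N, O, M]
Visit K; enqueue D, G → queue [J, L, N, O, M, D, G]
Visit J → queue [L, N, O, M, D, G]
Visit L → queue [N, O, M, D, G]
Visit N → queue [O, M, D, G]
Visit O; enqueue F, I → queue [M, D, G, F, I]
Visit M → queue [D, G, F, I]
Visit D; enqueue A, E → queue [G, F, I, A, E]
Visit G → queue [F, I, A, E]
Visit F → queue [I, A, E]
Visit I → queue [A, E]
Visit A → queue [E]
Visit E → queue []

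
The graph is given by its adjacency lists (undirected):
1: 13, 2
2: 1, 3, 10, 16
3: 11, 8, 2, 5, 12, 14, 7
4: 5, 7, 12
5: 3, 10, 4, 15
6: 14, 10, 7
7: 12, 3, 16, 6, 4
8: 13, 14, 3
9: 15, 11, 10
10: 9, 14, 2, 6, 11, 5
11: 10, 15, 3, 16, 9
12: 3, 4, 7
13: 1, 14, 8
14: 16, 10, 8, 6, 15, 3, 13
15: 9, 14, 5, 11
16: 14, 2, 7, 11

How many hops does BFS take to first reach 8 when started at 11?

2

Level 0: 11
Level 1: 3, 9, 10, 15, 16
Level 2: 2, 5, 6, 7, 8, 12, 14
Level 3: 1, 4, 13
8 first appears at level 2.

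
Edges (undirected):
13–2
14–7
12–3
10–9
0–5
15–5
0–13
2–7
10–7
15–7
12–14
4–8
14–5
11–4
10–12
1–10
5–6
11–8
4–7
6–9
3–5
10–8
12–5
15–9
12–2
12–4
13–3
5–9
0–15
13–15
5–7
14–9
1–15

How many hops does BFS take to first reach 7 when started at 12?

Level 0: 12
Level 1: 2, 3, 4, 5, 10, 14
Level 2: 0, 1, 6, 7, 8, 9, 11, 13, 15
7 first appears at level 2.

2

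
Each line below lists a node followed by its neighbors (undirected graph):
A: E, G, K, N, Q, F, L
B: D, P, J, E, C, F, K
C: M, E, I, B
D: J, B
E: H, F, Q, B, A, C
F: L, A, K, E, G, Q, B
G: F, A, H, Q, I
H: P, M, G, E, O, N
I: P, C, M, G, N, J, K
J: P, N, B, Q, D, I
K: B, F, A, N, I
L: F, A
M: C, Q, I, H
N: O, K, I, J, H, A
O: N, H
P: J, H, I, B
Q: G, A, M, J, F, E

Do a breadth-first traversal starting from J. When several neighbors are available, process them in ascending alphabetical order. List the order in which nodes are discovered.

Visit J; enqueue B, D, I, N, P, Q → queue [B, D, I, N, P, Q]
Visit B; enqueue C, E, F, K → queue [D, I, N, P, Q, C, E, F, K]
Visit D → queue [I, N, P, Q, C, E, F, K]
Visit I; enqueue G, M → queue [N, P, Q, C, E, F, K, G, M]
Visit N; enqueue A, H, O → queue [P, Q, C, E, F, K, G, M, A, H, O]
Visit P → queue [Q, C, E, F, K, G, M, A, H, O]
Visit Q → queue [C, E, F, K, G, M, A, H, O]
Visit C → queue [E, F, K, G, M, A, H, O]
Visit E → queue [F, K, G, M, A, H, O]
Visit F; enqueue L → queue [K, G, M, A, H, O, L]
Visit K → queue [G, M, A, H, O, L]
Visit G → queue [M, A, H, O, L]
Visit M → queue [A, H, O, L]
Visit A → queue [H, O, L]
Visit H → queue [O, L]
Visit O → queue [L]
Visit L → queue []

J → B → D → I → N → P → Q → C → E → F → K → G → M → A → H → O → L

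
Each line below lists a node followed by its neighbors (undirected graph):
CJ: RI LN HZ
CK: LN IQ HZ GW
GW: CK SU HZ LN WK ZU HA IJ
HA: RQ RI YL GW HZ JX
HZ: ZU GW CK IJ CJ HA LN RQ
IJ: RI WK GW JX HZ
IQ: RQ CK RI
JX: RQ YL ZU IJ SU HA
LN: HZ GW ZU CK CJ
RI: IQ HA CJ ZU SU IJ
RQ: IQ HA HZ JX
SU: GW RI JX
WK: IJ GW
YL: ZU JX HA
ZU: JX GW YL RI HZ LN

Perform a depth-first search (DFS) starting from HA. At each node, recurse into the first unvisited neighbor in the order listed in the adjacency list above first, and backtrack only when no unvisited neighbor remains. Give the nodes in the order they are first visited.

Visit HA
HA → RQ
RQ → IQ
IQ → CK
CK → LN
LN → HZ
HZ → ZU
ZU → JX
JX → YL
JX → IJ
IJ → RI
RI → CJ
RI → SU
SU → GW
GW → WK

HA, RQ, IQ, CK, LN, HZ, ZU, JX, YL, IJ, RI, CJ, SU, GW, WK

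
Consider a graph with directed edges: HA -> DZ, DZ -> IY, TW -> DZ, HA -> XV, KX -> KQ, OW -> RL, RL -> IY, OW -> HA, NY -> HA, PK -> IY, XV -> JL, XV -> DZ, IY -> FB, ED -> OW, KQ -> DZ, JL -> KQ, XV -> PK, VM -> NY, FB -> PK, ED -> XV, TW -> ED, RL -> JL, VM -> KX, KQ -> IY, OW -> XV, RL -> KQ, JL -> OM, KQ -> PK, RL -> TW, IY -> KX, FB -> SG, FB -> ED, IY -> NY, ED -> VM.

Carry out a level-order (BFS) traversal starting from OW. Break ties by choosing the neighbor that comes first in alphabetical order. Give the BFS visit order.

Visit OW; enqueue HA, RL, XV → queue [HA, RL, XV]
Visit HA; enqueue DZ → queue [RL, XV, DZ]
Visit RL; enqueue IY, JL, KQ, TW → queue [XV, DZ, IY, JL, KQ, TW]
Visit XV; enqueue PK → queue [DZ, IY, JL, KQ, TW, PK]
Visit DZ → queue [IY, JL, KQ, TW, PK]
Visit IY; enqueue FB, KX, NY → queue [JL, KQ, TW, PK, FB, KX, NY]
Visit JL; enqueue OM → queue [KQ, TW, PK, FB, KX, NY, OM]
Visit KQ → queue [TW, PK, FB, KX, NY, OM]
Visit TW; enqueue ED → queue [PK, FB, KX, NY, OM, ED]
Visit PK → queue [FB, KX, NY, OM, ED]
Visit FB; enqueue SG → queue [KX, NY, OM, ED, SG]
Visit KX → queue [NY, OM, ED, SG]
Visit NY → queue [OM, ED, SG]
Visit OM → queue [ED, SG]
Visit ED; enqueue VM → queue [SG, VM]
Visit SG → queue [VM]
Visit VM → queue []

OW -> HA -> RL -> XV -> DZ -> IY -> JL -> KQ -> TW -> PK -> FB -> KX -> NY -> OM -> ED -> SG -> VM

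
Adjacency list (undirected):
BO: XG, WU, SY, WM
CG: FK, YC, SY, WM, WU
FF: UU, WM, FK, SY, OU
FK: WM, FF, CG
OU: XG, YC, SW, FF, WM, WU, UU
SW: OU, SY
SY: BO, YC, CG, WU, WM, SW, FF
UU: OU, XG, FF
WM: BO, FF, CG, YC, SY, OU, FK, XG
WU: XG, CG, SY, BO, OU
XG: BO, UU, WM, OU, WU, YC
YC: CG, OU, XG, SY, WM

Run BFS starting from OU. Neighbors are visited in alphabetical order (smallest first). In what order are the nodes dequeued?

Visit OU; enqueue FF, SW, UU, WM, WU, XG, YC → queue [FF, SW, UU, WM, WU, XG, YC]
Visit FF; enqueue FK, SY → queue [SW, UU, WM, WU, XG, YC, FK, SY]
Visit SW → queue [UU, WM, WU, XG, YC, FK, SY]
Visit UU → queue [WM, WU, XG, YC, FK, SY]
Visit WM; enqueue BO, CG → queue [WU, XG, YC, FK, SY, BO, CG]
Visit WU → queue [XG, YC, FK, SY, BO, CG]
Visit XG → queue [YC, FK, SY, BO, CG]
Visit YC → queue [FK, SY, BO, CG]
Visit FK → queue [SY, BO, CG]
Visit SY → queue [BO, CG]
Visit BO → queue [CG]
Visit CG → queue []

OU FF SW UU WM WU XG YC FK SY BO CG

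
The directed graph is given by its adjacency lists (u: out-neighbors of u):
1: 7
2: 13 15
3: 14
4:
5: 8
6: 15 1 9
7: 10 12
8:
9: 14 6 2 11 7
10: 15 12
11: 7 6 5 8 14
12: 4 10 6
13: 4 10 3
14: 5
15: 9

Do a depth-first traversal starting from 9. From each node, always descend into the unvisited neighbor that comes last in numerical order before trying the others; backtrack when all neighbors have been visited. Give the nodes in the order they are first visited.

9, 14, 5, 8, 11, 7, 12, 10, 15, 6, 1, 4, 2, 13, 3

Visit 9
9 → 14
14 → 5
5 → 8
9 → 11
11 → 7
7 → 12
12 → 10
10 → 15
12 → 6
6 → 1
12 → 4
9 → 2
2 → 13
13 → 3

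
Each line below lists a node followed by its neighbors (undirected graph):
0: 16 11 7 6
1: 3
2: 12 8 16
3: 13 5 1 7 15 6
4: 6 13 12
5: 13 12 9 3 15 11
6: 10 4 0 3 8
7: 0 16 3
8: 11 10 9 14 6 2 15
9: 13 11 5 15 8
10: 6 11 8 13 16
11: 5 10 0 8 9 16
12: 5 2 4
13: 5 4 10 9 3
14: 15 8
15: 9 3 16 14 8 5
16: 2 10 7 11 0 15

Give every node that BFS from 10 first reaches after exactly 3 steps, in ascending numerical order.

Level 0: 10
Level 1: 6, 8, 11, 13, 16
Level 2: 0, 2, 3, 4, 5, 7, 9, 14, 15
Level 3: 1, 12

1, 12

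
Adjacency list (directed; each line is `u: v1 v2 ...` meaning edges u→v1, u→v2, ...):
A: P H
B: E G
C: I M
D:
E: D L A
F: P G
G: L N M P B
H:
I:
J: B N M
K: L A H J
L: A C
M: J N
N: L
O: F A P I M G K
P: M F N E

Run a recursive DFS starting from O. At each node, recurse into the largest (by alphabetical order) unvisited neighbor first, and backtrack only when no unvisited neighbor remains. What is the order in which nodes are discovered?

O -> P -> N -> L -> C -> M -> J -> B -> G -> E -> D -> A -> H -> I -> F -> K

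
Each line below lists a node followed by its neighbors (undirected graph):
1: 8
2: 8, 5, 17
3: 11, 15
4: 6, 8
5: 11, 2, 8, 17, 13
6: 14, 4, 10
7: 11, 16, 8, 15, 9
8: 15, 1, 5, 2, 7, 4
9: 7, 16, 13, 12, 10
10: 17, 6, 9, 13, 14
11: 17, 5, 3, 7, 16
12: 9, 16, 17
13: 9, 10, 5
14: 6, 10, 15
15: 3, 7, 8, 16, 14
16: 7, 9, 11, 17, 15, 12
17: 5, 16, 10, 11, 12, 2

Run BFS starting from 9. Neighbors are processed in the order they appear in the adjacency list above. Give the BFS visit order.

9 7 16 13 12 10 11 8 15 17 5 6 14 3 1 2 4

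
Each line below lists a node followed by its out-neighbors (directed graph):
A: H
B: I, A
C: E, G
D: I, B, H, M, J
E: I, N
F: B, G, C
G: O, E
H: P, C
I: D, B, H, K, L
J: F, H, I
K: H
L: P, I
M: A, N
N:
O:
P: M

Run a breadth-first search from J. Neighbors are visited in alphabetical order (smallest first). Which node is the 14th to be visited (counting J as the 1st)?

Visit J; enqueue F, H, I → queue [F, H, I]
Visit F; enqueue B, C, G → queue [H, I, B, C, G]
Visit H; enqueue P → queue [I, B, C, G, P]
Visit I; enqueue D, K, L → queue [B, C, G, P, D, K, L]
Visit B; enqueue A → queue [C, G, P, D, K, L, A]
Visit C; enqueue E → queue [G, P, D, K, L, A, E]
Visit G; enqueue O → queue [P, D, K, L, A, E, O]
Visit P; enqueue M → queue [D, K, L, A, E, O, M]
Visit D → queue [K, L, A, E, O, M]
Visit K → queue [L, A, E, O, M]
Visit L → queue [A, E, O, M]
Visit A → queue [E, O, M]
Visit E; enqueue N → queue [O, M, N]
Visit O → queue [M, N]
Visit M → queue [N]
Visit N → queue []

Visit order: J, F, H, I, B, C, G, P, D, K, L, A, E, O, M, N

O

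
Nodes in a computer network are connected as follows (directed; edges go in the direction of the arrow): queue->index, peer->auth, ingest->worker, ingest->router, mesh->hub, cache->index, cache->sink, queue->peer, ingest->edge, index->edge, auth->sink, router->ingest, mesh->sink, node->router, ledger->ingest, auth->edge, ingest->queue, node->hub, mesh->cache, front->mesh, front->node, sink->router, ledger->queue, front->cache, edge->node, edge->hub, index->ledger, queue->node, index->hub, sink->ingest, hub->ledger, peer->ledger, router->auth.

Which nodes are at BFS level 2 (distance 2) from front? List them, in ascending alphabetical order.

Level 0: front
Level 1: cache, mesh, node
Level 2: hub, index, router, sink
Level 3: auth, edge, ingest, ledger
Level 4: queue, worker
Level 5: peer

hub, index, router, sink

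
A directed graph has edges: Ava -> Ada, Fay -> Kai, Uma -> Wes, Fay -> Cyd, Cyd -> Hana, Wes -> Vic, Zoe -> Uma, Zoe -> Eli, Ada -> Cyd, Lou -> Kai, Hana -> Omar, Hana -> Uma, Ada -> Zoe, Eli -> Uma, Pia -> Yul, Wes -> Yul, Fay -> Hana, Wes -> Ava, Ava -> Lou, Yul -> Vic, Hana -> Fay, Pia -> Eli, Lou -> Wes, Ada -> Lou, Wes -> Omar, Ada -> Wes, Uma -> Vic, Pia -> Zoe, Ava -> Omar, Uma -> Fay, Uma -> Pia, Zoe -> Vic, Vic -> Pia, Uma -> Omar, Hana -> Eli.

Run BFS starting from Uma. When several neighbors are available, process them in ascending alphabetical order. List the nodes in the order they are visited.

Uma Fay Omar Pia Vic Wes Cyd Hana Kai Eli Yul Zoe Ava Ada Lou

Visit Uma; enqueue Fay, Omar, Pia, Vic, Wes → queue [Fay, Omar, Pia, Vic, Wes]
Visit Fay; enqueue Cyd, Hana, Kai → queue [Omar, Pia, Vic, Wes, Cyd, Hana, Kai]
Visit Omar → queue [Pia, Vic, Wes, Cyd, Hana, Kai]
Visit Pia; enqueue Eli, Yul, Zoe → queue [Vic, Wes, Cyd, Hana, Kai, Eli, Yul, Zoe]
Visit Vic → queue [Wes, Cyd, Hana, Kai, Eli, Yul, Zoe]
Visit Wes; enqueue Ava → queue [Cyd, Hana, Kai, Eli, Yul, Zoe, Ava]
Visit Cyd → queue [Hana, Kai, Eli, Yul, Zoe, Ava]
Visit Hana → queue [Kai, Eli, Yul, Zoe, Ava]
Visit Kai → queue [Eli, Yul, Zoe, Ava]
Visit Eli → queue [Yul, Zoe, Ava]
Visit Yul → queue [Zoe, Ava]
Visit Zoe → queue [Ava]
Visit Ava; enqueue Ada, Lou → queue [Ada, Lou]
Visit Ada → queue [Lou]
Visit Lou → queue []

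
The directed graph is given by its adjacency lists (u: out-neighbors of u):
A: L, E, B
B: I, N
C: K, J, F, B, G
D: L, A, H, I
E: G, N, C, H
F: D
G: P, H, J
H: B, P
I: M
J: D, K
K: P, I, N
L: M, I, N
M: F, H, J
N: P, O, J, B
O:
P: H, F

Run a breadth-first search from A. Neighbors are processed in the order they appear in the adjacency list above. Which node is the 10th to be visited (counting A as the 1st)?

H

Visit A; enqueue L, E, B → queue [L, E, B]
Visit L; enqueue M, I, N → queue [E, B, M, I, N]
Visit E; enqueue G, C, H → queue [B, M, I, N, G, C, H]
Visit B → queue [M, I, N, G, C, H]
Visit M; enqueue F, J → queue [I, N, G, C, H, F, J]
Visit I → queue [N, G, C, H, F, J]
Visit N; enqueue P, O → queue [G, C, H, F, J, P, O]
Visit G → queue [C, H, F, J, P, O]
Visit C; enqueue K → queue [H, F, J, P, O, K]
Visit H → queue [F, J, P, O, K]
Visit F; enqueue D → queue [J, P, O, K, D]
Visit J → queue [P, O, K, D]
Visit P → queue [O, K, D]
Visit O → queue [K, D]
Visit K → queue [D]
Visit D → queue []

Visit order: A, L, E, B, M, I, N, G, C, H, F, J, P, O, K, D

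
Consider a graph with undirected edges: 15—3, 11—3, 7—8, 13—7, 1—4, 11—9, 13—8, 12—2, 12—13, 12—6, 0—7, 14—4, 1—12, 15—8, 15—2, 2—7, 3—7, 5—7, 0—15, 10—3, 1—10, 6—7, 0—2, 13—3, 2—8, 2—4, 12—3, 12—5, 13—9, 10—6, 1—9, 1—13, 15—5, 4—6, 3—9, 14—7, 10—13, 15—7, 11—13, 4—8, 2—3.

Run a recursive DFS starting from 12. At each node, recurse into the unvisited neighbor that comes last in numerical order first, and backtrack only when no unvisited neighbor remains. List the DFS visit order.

12, 13, 11, 9, 3, 15, 8, 7, 14, 4, 6, 10, 1, 2, 0, 5

Visit 12
12 → 13
13 → 11
11 → 9
9 → 3
3 → 15
15 → 8
8 → 7
7 → 14
14 → 4
4 → 6
6 → 10
10 → 1
4 → 2
2 → 0
7 → 5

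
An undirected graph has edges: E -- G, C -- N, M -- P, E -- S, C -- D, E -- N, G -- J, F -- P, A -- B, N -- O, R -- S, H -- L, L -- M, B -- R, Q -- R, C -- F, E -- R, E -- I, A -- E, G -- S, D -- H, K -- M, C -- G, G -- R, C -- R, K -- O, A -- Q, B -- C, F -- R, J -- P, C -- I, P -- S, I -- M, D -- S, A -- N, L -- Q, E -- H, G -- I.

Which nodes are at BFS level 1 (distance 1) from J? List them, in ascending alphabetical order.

G, P

Level 0: J
Level 1: G, P
Level 2: C, E, F, I, M, R, S
Level 3: A, B, D, H, K, L, N, Q
Level 4: O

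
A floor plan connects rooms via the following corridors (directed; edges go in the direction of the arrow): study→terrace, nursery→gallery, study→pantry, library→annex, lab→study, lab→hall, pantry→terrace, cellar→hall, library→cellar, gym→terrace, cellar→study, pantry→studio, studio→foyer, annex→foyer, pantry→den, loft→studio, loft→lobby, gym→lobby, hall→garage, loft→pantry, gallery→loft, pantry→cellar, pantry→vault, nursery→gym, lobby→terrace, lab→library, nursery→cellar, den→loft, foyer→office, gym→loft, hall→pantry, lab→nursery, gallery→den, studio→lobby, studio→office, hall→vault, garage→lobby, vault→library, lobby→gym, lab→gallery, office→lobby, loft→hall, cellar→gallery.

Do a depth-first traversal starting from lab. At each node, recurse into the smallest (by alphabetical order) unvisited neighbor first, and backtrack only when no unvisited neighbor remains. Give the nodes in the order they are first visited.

lab, gallery, den, loft, hall, garage, lobby, gym, terrace, pantry, cellar, study, studio, foyer, office, vault, library, annex, nursery

Visit lab
lab → gallery
gallery → den
den → loft
loft → hall
hall → garage
garage → lobby
lobby → gym
gym → terrace
hall → pantry
pantry → cellar
cellar → study
pantry → studio
studio → foyer
foyer → office
pantry → vault
vault → library
library → annex
lab → nursery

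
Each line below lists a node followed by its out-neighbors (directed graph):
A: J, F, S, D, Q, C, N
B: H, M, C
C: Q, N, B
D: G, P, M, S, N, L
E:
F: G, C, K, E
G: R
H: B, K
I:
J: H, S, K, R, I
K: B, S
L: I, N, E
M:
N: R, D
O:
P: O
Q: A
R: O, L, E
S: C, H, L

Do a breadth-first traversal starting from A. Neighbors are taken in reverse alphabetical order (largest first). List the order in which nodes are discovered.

A -> S -> Q -> N -> J -> F -> D -> C -> L -> H -> R -> K -> I -> G -> E -> P -> M -> B -> O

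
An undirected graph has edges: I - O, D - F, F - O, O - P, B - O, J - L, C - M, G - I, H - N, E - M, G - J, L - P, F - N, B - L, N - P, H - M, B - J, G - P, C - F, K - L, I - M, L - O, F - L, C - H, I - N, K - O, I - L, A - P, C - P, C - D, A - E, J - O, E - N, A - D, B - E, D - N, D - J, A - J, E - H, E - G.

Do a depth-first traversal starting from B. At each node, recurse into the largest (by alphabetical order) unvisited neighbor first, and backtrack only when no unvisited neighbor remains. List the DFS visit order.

Visit B
B → O
O → P
P → N
N → I
I → M
M → H
H → E
E → G
G → J
J → L
L → K
L → F
F → D
D → C
D → A

B -> O -> P -> N -> I -> M -> H -> E -> G -> J -> L -> K -> F -> D -> C -> A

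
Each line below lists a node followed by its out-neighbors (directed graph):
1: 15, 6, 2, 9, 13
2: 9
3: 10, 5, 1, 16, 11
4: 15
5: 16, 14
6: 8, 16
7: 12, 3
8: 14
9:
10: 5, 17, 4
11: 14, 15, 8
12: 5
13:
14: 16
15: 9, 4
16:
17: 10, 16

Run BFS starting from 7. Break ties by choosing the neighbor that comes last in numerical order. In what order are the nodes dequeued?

7 -> 12 -> 3 -> 5 -> 16 -> 11 -> 10 -> 1 -> 14 -> 15 -> 8 -> 17 -> 4 -> 13 -> 9 -> 6 -> 2

Visit 7; enqueue 12, 3 → queue [12, 3]
Visit 12; enqueue 5 → queue [3, 5]
Visit 3; enqueue 16, 11, 10, 1 → queue [5, 16, 11, 10, 1]
Visit 5; enqueue 14 → queue [16, 11, 10, 1, 14]
Visit 16 → queue [11, 10, 1, 14]
Visit 11; enqueue 15, 8 → queue [10, 1, 14, 15, 8]
Visit 10; enqueue 17, 4 → queue [1, 14, 15, 8, 17, 4]
Visit 1; enqueue 13, 9, 6, 2 → queue [14, 15, 8, 17, 4, 13, 9, 6, 2]
Visit 14 → queue [15, 8, 17, 4, 13, 9, 6, 2]
Visit 15 → queue [8, 17, 4, 13, 9, 6, 2]
Visit 8 → queue [17, 4, 13, 9, 6, 2]
Visit 17 → queue [4, 13, 9, 6, 2]
Visit 4 → queue [13, 9, 6, 2]
Visit 13 → queue [9, 6, 2]
Visit 9 → queue [6, 2]
Visit 6 → queue [2]
Visit 2 → queue []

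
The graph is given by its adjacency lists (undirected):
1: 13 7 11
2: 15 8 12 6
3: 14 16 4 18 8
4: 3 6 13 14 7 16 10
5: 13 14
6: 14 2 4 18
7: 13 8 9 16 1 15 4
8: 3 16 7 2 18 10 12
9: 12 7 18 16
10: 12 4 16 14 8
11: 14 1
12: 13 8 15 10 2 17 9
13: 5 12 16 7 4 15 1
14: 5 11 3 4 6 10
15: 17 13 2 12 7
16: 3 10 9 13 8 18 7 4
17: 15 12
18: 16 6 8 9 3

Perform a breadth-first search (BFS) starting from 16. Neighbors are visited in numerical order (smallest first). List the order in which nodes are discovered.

16, 3, 4, 7, 8, 9, 10, 13, 18, 14, 6, 1, 15, 2, 12, 5, 11, 17

Visit 16; enqueue 3, 4, 7, 8, 9, 10, 13, 18 → queue [3, 4, 7, 8, 9, 10, 13, 18]
Visit 3; enqueue 14 → queue [4, 7, 8, 9, 10, 13, 18, 14]
Visit 4; enqueue 6 → queue [7, 8, 9, 10, 13, 18, 14, 6]
Visit 7; enqueue 1, 15 → queue [8, 9, 10, 13, 18, 14, 6, 1, 15]
Visit 8; enqueue 2, 12 → queue [9, 10, 13, 18, 14, 6, 1, 15, 2, 12]
Visit 9 → queue [10, 13, 18, 14, 6, 1, 15, 2, 12]
Visit 10 → queue [13, 18, 14, 6, 1, 15, 2, 12]
Visit 13; enqueue 5 → queue [18, 14, 6, 1, 15, 2, 12, 5]
Visit 18 → queue [14, 6, 1, 15, 2, 12, 5]
Visit 14; enqueue 11 → queue [6, 1, 15, 2, 12, 5, 11]
Visit 6 → queue [1, 15, 2, 12, 5, 11]
Visit 1 → queue [15, 2, 12, 5, 11]
Visit 15; enqueue 17 → queue [2, 12, 5, 11, 17]
Visit 2 → queue [12, 5, 11, 17]
Visit 12 → queue [5, 11, 17]
Visit 5 → queue [11, 17]
Visit 11 → queue [17]
Visit 17 → queue []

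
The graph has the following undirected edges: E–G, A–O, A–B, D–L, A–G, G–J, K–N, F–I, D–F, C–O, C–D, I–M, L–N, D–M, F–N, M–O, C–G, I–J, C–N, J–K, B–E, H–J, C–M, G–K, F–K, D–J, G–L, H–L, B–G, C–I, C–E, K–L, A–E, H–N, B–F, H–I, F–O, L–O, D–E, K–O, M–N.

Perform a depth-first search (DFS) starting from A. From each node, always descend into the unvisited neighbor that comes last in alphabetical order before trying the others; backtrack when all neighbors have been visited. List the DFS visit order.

Visit A
A → O
O → M
M → N
N → L
L → K
K → J
J → I
I → H
I → F
F → D
D → E
E → G
G → C
G → B

A, O, M, N, L, K, J, I, H, F, D, E, G, C, B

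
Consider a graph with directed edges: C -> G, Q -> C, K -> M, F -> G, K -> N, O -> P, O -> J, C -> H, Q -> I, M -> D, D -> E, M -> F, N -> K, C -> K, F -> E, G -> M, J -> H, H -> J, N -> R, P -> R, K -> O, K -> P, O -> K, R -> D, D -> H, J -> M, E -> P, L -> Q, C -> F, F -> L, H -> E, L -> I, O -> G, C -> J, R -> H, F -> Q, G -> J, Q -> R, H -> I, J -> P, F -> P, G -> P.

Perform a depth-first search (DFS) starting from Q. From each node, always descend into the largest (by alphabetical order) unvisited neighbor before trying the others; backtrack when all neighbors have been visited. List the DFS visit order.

Visit Q
Q → R
R → H
H → J
J → P
J → M
M → F
F → L
L → I
F → G
F → E
M → D
Q → C
C → K
K → O
K → N

Q, R, H, J, P, M, F, L, I, G, E, D, C, K, O, N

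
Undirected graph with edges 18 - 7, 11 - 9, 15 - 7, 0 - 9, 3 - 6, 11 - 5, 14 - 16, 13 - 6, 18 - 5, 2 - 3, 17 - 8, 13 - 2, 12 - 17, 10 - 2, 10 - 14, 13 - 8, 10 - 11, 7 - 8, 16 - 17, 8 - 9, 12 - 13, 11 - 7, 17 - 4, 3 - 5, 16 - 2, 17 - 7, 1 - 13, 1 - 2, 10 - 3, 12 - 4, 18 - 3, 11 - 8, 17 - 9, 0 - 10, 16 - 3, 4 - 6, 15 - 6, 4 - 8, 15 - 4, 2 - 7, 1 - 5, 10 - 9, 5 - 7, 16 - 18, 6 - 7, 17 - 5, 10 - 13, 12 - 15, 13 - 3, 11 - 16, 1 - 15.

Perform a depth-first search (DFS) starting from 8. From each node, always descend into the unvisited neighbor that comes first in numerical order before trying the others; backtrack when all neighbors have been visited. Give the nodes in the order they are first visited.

8 → 4 → 6 → 3 → 2 → 1 → 5 → 7 → 11 → 9 → 0 → 10 → 13 → 12 → 15 → 17 → 16 → 14 → 18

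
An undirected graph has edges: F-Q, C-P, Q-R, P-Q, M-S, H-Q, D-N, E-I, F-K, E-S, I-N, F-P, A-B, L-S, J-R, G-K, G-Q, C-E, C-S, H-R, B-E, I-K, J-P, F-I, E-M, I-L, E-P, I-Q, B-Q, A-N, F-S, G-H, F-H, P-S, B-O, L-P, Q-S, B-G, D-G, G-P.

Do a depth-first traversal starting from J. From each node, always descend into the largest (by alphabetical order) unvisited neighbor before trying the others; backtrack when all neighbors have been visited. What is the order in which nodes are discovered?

J, R, Q, S, P, L, I, N, D, G, K, F, H, B, O, E, M, C, A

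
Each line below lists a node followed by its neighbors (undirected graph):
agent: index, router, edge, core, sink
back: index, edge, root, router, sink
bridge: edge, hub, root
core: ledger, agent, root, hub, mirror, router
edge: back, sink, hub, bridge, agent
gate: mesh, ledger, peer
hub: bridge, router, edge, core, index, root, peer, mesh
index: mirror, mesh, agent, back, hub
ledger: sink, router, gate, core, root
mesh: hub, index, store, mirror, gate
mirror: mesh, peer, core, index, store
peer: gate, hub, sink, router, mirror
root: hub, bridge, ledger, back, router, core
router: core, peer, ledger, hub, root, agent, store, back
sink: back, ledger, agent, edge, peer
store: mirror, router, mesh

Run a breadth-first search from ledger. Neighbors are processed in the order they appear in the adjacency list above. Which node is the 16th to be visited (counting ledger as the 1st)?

index

Visit ledger; enqueue sink, router, gate, core, root → queue [sink, router, gate, core, root]
Visit sink; enqueue back, agent, edge, peer → queue [router, gate, core, root, back, agent, edge, peer]
Visit router; enqueue hub, store → queue [gate, core, root, back, agent, edge, peer, hub, store]
Visit gate; enqueue mesh → queue [core, root, back, agent, edge, peer, hub, store, mesh]
Visit core; enqueue mirror → queue [root, back, agent, edge, peer, hub, store, mesh, mirror]
Visit root; enqueue bridge → queue [back, agent, edge, peer, hub, store, mesh, mirror, bridge]
Visit back; enqueue index → queue [agent, edge, peer, hub, store, mesh, mirror, bridge, index]
Visit agent → queue [edge, peer, hub, store, mesh, mirror, bridge, index]
Visit edge → queue [peer, hub, store, mesh, mirror, bridge, index]
Visit peer → queue [hub, store, mesh, mirror, bridge, index]
Visit hub → queue [store, mesh, mirror, bridge, index]
Visit store → queue [mesh, mirror, bridge, index]
Visit mesh → queue [mirror, bridge, index]
Visit mirror → queue [bridge, index]
Visit bridge → queue [index]
Visit index → queue []

Visit order: ledger, sink, router, gate, core, root, back, agent, edge, peer, hub, store, mesh, mirror, bridge, index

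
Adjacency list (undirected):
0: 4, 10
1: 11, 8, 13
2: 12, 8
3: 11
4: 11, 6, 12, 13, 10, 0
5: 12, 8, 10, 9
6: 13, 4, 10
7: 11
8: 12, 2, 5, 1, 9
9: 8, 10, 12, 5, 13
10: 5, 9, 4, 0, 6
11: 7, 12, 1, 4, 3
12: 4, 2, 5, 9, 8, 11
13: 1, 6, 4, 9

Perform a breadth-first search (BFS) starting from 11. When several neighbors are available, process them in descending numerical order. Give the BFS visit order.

11 → 12 → 7 → 4 → 3 → 1 → 9 → 8 → 5 → 2 → 13 → 10 → 6 → 0

Visit 11; enqueue 12, 7, 4, 3, 1 → queue [12, 7, 4, 3, 1]
Visit 12; enqueue 9, 8, 5, 2 → queue [7, 4, 3, 1, 9, 8, 5, 2]
Visit 7 → queue [4, 3, 1, 9, 8, 5, 2]
Visit 4; enqueue 13, 10, 6, 0 → queue [3, 1, 9, 8, 5, 2, 13, 10, 6, 0]
Visit 3 → queue [1, 9, 8, 5, 2, 13, 10, 6, 0]
Visit 1 → queue [9, 8, 5, 2, 13, 10, 6, 0]
Visit 9 → queue [8, 5, 2, 13, 10, 6, 0]
Visit 8 → queue [5, 2, 13, 10, 6, 0]
Visit 5 → queue [2, 13, 10, 6, 0]
Visit 2 → queue [13, 10, 6, 0]
Visit 13 → queue [10, 6, 0]
Visit 10 → queue [6, 0]
Visit 6 → queue [0]
Visit 0 → queue []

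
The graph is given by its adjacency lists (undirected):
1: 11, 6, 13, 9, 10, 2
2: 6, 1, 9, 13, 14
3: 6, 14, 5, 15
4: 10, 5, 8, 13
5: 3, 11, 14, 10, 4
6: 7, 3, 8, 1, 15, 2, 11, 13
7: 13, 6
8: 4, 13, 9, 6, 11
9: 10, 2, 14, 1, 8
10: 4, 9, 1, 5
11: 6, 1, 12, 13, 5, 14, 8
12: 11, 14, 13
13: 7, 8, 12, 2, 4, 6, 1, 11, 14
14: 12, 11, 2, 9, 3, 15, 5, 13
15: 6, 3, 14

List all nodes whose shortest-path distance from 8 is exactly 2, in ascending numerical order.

1, 2, 3, 5, 7, 10, 12, 14, 15

Level 0: 8
Level 1: 4, 6, 9, 11, 13
Level 2: 1, 2, 3, 5, 7, 10, 12, 14, 15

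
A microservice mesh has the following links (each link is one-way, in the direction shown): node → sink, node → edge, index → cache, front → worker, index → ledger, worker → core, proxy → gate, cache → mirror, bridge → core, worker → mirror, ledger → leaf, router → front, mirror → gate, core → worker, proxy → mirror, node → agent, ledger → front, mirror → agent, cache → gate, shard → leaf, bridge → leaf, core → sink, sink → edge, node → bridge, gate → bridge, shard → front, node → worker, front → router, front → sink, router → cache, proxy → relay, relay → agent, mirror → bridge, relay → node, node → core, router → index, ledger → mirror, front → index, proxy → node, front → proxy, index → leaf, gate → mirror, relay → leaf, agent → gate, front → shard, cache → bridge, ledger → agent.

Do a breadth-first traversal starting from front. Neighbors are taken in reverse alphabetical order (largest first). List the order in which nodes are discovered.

Visit front; enqueue worker, sink, shard, router, proxy, index → queue [worker, sink, shard, router, proxy, index]
Visit worker; enqueue mirror, core → queue [sink, shard, router, proxy, index, mirror, core]
Visit sink; enqueue edge → queue [shard, router, proxy, index, mirror, core, edge]
Visit shard; enqueue leaf → queue [router, proxy, index, mirror, core, edge, leaf]
Visit router; enqueue cache → queue [proxy, index, mirror, core, edge, leaf, cache]
Visit proxy; enqueue relay, node, gate → queue [index, mirror, core, edge, leaf, cache, relay, node, gate]
Visit index; enqueue ledger → queue [mirror, core, edge, leaf, cache, relay, node, gate, ledger]
Visit mirror; enqueue bridge, agent → queue [core, edge, leaf, cache, relay, node, gate, ledger, bridge, agent]
Visit core → queue [edge, leaf, cache, relay, node, gate, ledger, bridge, agent]
Visit edge → queue [leaf, cache, relay, node, gate, ledger, bridge, agent]
Visit leaf → queue [cache, relay, node, gate, ledger, bridge, agent]
Visit cache → queue [relay, node, gate, ledger, bridge, agent]
Visit relay → queue [node, gate, ledger, bridge, agent]
Visit node → queue [gate, ledger, bridge, agent]
Visit gate → queue [ledger, bridge, agent]
Visit ledger → queue [bridge, agent]
Visit bridge → queue [agent]
Visit agent → queue []

front -> worker -> sink -> shard -> router -> proxy -> index -> mirror -> core -> edge -> leaf -> cache -> relay -> node -> gate -> ledger -> bridge -> agent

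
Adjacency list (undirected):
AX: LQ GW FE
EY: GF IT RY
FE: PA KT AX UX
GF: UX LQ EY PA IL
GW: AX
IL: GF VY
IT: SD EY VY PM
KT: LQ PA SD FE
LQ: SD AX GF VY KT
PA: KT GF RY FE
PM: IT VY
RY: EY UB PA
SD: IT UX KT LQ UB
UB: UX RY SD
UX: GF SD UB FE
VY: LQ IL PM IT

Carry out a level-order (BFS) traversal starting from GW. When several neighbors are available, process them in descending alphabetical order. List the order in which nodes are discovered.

GW, AX, LQ, FE, VY, SD, KT, GF, UX, PA, PM, IT, IL, UB, EY, RY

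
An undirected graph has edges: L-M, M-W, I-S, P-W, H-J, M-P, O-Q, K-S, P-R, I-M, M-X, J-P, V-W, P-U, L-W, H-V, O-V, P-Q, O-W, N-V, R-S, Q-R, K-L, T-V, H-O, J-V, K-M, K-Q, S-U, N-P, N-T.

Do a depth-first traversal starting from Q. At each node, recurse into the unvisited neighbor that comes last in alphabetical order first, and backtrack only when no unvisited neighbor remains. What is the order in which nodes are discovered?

Q → R → S → U → P → W → V → T → N → O → H → J → M → X → L → K → I

Visit Q
Q → R
R → S
S → U
U → P
P → W
W → V
V → T
T → N
V → O
O → H
H → J
W → M
M → X
M → L
L → K
M → I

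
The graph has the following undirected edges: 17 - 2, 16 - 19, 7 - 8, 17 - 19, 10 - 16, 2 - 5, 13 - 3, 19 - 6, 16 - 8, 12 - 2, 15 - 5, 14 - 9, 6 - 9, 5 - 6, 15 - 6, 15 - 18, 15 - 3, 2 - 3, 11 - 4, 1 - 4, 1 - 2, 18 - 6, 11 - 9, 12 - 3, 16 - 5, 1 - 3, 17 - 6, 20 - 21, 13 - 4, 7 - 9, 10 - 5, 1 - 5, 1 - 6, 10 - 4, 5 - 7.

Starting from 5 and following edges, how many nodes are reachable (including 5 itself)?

19

BFS from 5 visits: 5, 16, 15, 10, 7, 6, 2, 1, 19, 8, 18, 3, 4, 9, 17, 12, 13, 11, 14
Reachable nodes: 19 of 21 total.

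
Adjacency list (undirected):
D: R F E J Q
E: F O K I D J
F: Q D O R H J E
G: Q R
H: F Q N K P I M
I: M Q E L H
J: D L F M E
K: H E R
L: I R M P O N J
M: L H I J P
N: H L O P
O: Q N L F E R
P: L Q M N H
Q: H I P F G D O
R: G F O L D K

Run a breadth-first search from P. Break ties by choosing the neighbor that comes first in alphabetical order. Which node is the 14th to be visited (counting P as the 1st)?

G

Visit P; enqueue H, L, M, N, Q → queue [H, L, M, N, Q]
Visit H; enqueue F, I, K → queue [L, M, N, Q, F, I, K]
Visit L; enqueue J, O, R → queue [M, N, Q, F, I, K, J, O, R]
Visit M → queue [N, Q, F, I, K, J, O, R]
Visit N → queue [Q, F, I, K, J, O, R]
Visit Q; enqueue D, G → queue [F, I, K, J, O, R, D, G]
Visit F; enqueue E → queue [I, K, J, O, R, D, G, E]
Visit I → queue [K, J, O, R, D, G, E]
Visit K → queue [J, O, R, D, G, E]
Visit J → queue [O, R, D, G, E]
Visit O → queue [R, D, G, E]
Visit R → queue [D, G, E]
Visit D → queue [G, E]
Visit G → queue [E]
Visit E → queue []

Visit order: P, H, L, M, N, Q, F, I, K, J, O, R, D, G, E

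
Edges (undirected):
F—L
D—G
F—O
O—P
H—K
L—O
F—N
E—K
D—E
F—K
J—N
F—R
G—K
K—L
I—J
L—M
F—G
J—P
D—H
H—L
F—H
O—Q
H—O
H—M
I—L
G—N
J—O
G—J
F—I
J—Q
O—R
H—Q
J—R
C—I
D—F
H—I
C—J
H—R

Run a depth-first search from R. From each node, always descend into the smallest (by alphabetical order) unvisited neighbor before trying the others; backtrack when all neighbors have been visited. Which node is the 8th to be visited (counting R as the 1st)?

C

Visit R
R → F
F → D
D → E
E → K
K → G
G → J
J → C
C → I
I → H
H → L
L → M
L → O
O → P
O → Q
J → N

Visit order: R, F, D, E, K, G, J, C, I, H, L, M, O, P, Q, N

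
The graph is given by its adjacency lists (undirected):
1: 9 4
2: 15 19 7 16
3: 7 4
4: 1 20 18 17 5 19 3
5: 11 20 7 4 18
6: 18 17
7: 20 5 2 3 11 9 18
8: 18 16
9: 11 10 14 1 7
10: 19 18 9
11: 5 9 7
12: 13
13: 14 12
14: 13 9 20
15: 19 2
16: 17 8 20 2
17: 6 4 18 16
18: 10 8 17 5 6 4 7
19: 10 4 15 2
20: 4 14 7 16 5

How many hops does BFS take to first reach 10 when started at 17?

Level 0: 17
Level 1: 4, 6, 16, 18
Level 2: 1, 2, 3, 5, 7, 8, 10, 19, 20
Level 3: 9, 11, 14, 15
Level 4: 13
Level 5: 12
10 first appears at level 2.

2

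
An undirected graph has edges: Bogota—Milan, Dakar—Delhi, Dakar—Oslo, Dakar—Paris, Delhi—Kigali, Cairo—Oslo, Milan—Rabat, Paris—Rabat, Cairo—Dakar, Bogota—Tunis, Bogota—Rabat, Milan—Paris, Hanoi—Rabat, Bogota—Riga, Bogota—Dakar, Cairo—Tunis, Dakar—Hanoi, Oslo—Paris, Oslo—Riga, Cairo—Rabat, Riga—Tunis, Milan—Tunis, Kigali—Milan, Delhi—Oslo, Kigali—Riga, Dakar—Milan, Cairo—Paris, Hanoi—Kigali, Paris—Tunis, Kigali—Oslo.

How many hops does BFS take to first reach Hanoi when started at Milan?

Level 0: Milan
Level 1: Bogota, Dakar, Kigali, Paris, Rabat, Tunis
Level 2: Cairo, Delhi, Hanoi, Oslo, Riga
Hanoi first appears at level 2.

2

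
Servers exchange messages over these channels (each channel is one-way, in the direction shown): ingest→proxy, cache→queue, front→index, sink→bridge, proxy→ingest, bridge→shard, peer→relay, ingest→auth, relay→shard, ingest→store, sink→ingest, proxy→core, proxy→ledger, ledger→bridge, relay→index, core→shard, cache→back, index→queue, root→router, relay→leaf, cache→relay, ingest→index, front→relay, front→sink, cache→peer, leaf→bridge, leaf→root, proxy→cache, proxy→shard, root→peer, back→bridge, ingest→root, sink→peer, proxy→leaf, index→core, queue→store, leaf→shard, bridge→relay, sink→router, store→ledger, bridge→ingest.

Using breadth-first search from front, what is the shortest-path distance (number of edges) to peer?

2

Level 0: front
Level 1: index, relay, sink
Level 2: bridge, core, ingest, leaf, peer, queue, router, shard
Level 3: auth, proxy, root, store
Level 4: cache, ledger
Level 5: back
peer first appears at level 2.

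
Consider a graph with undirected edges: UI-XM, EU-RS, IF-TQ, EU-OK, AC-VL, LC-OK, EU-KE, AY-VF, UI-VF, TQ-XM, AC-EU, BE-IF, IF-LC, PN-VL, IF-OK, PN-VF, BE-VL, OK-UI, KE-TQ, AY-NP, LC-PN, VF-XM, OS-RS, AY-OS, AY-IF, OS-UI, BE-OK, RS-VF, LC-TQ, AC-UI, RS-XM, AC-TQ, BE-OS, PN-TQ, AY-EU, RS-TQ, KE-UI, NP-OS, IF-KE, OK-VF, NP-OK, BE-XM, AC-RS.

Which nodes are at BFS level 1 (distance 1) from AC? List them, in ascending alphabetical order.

Level 0: AC
Level 1: EU, RS, TQ, UI, VL
Level 2: AY, BE, IF, KE, LC, OK, OS, PN, VF, XM
Level 3: NP

EU, RS, TQ, UI, VL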